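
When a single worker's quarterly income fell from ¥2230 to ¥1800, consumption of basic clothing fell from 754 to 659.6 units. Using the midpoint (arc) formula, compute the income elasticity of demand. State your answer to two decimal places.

ΔQ = 659.6 − 754 = -94.4; midpoint Q̄ = (754 + 659.6)/2 = 706.8.
ΔI = 1800 − 2230 = -430; midpoint Ī = (2230 + 1800)/2 = 2015.
η = (ΔQ/Q̄) ÷ (ΔI/Ī) = (-94.4/706.8) ÷ (-430/2015) = 0.63.

0.63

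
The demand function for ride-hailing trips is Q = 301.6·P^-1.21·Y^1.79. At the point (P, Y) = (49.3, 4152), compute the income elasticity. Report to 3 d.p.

For a multiplicative demand Q = A·P^α·Y^β, the income elasticity is β everywhere.
Here β = 1.79, so η = 1.790.

1.790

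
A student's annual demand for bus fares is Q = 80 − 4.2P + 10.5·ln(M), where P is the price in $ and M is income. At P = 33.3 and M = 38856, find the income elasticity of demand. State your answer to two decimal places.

At P = 33.3, M = 38856: Q = 51.100.
Holding P constant, ∂Q/∂M = 10.5/M = 0.000270229.
η_M = (∂Q/∂M)·(M/Q) = 0.000270229 × (38856/51.100) = 0.21.

0.21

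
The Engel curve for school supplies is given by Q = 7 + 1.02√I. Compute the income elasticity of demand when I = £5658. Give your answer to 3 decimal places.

At I = 5658: Q = 83.724.
dQ/dI = 1.02/(2√I) = 0.00678014 at this income.
η = (dQ/dI)·(I/Q) = 0.00678014 × (5658/83.724) = 0.458.

0.458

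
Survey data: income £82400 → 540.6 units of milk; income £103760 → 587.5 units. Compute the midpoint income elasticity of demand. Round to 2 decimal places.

0.36

ΔQ = 587.5 − 540.6 = 46.9; midpoint Q̄ = (540.6 + 587.5)/2 = 564.05.
ΔI = 103760 − 82400 = 21360; midpoint Ī = (82400 + 103760)/2 = 93080.
η = (ΔQ/Q̄) ÷ (ΔI/Ī) = (46.9/564.05) ÷ (21360/93080) = 0.36.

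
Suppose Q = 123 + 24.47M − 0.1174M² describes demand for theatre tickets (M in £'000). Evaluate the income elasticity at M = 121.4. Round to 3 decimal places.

At M = 121.4: Q = 1363.4215.
dQ/dM = 24.47 − 0.2348M = -4.03472.
η = (dQ/dM)·(M/Q) = -4.03472 × (121.4/1363.4215) = -0.359.

-0.359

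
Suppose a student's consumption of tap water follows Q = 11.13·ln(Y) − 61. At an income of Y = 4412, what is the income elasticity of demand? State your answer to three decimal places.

At Y = 4412: Q = 32.404.
dQ/dY = 11.13/Y = 0.00252267 at this income.
η = (dQ/dY)·(Y/Q) = 0.00252267 × (4412/32.404) = 0.343.

0.343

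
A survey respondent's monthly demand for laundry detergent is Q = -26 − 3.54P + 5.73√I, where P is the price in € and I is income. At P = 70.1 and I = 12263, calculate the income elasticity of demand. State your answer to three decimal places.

0.880

At P = 70.1, I = 12263: Q = 360.377.
Holding P constant, ∂Q/∂I = 5.73/(2√I) = 0.0258718.
η_I = (∂Q/∂I)·(I/Q) = 0.0258718 × (12263/360.377) = 0.880.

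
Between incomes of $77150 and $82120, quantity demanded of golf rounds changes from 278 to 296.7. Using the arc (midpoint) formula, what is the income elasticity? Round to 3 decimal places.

ΔQ = 296.7 − 278 = 18.7; midpoint Q̄ = (278 + 296.7)/2 = 287.35.
ΔI = 82120 − 77150 = 4970; midpoint Ī = (77150 + 82120)/2 = 79635.
η = (ΔQ/Q̄) ÷ (ΔI/Ī) = (18.7/287.35) ÷ (4970/79635) = 1.043.

1.043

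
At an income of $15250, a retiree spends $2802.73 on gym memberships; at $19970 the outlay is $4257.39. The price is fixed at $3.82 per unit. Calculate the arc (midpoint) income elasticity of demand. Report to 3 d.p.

With a constant price, Q₁ = 2802.73/3.82 = 733.699 and Q₂ = 4257.39/3.82 = 1114.500 (equivalently, work directly with expenditure since P cancels).
Midpoint %ΔQ = (4257.39 − 2802.73)/3530.06 = 0.41208; midpoint %ΔI = (19970 − 15250)/17610 = 0.26803.
η = 0.41208 / 0.26803 = 1.537.

1.537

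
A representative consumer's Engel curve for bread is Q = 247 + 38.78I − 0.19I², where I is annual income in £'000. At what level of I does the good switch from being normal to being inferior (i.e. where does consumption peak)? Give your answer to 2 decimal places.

102.05

dQ/dI = 38.78 − 0.38I.
The good is inferior where dQ/dI < 0. Setting dQ/dI = 0 gives I = 38.78 / 0.38 = 102.05.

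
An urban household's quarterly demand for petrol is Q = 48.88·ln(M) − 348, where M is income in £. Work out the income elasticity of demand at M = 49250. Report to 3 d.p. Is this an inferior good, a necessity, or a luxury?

0.271 (necessity)

At M = 49250: Q = 180.132.
dQ/dM = 48.88/M = 0.000992487 at this income.
η = (dQ/dM)·(M/Q) = 0.000992487 × (49250/180.132) = 0.271.
Since 0 < η < 1, the good is a necessity.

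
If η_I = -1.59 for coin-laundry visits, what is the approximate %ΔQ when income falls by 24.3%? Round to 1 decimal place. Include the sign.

%ΔQ ≈ η × %ΔI = -1.59 × (-24.3%) = 38.6%.

38.6%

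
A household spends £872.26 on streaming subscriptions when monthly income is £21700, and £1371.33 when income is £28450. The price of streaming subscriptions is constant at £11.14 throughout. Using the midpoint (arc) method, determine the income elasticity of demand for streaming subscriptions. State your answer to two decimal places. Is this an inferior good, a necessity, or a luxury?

With a constant price, Q₁ = 872.26/11.14 = 78.300 and Q₂ = 1371.33/11.14 = 123.100 (equivalently, work directly with expenditure since P cancels).
Midpoint %ΔQ = (1371.33 − 872.26)/1121.80 = 0.44489; midpoint %ΔI = (28450 − 21700)/25075 = 0.26919.
η = 0.44489 / 0.26919 = 1.65.
η > 1 ⇒ luxury.

1.65 (luxury)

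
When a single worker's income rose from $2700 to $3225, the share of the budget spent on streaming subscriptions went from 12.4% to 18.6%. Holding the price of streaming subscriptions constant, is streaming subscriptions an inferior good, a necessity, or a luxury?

The budget share rises as income rises, so η > 1.

luxury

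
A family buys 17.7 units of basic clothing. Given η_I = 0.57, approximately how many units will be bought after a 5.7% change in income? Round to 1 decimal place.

%ΔQ ≈ η × %ΔI = 0.57 × 5.7% = 3.249%.
New Q ≈ 17.7 × (1 + 0.03249) = 18.3.

18.3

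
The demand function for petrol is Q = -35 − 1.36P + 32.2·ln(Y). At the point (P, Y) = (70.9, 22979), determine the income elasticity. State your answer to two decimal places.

At P = 70.9, Y = 22979: Q = 191.939.
Holding P constant, ∂Q/∂Y = 32.2/Y = 0.00140128.
η_Y = (∂Q/∂Y)·(Y/Q) = 0.00140128 × (22979/191.939) = 0.17.

0.17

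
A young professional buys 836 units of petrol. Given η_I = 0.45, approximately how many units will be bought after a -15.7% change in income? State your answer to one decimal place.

776.9

%ΔQ ≈ η × %ΔI = 0.45 × (-15.7%) = -7.065%.
New Q ≈ 836 × (1 − 0.07065) = 776.9.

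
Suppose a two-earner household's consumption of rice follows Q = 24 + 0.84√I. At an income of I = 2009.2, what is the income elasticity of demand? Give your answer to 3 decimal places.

At I = 2009.2: Q = 61.652.
dQ/dI = 0.84/(2√I) = 0.00936996 at this income.
η = (dQ/dI)·(I/Q) = 0.00936996 × (2009.2/61.652) = 0.305.

0.305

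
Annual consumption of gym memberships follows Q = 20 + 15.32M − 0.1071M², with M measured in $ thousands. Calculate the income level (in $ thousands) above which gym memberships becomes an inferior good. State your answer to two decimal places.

71.52

dQ/dM = 15.32 − 0.2142M.
The good is inferior where dQ/dM < 0. Setting dQ/dM = 0 gives M = 15.32 / 0.2142 = 71.52.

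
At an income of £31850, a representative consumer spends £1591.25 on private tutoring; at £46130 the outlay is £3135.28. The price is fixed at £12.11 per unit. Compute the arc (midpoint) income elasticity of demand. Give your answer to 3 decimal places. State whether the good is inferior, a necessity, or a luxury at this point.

With a constant price, Q₁ = 1591.25/12.11 = 131.400 and Q₂ = 3135.28/12.11 = 258.900 (equivalently, work directly with expenditure since P cancels).
Midpoint %ΔQ = (3135.28 − 1591.25)/2363.27 = 0.65335; midpoint %ΔI = (46130 − 31850)/38990 = 0.36625.
η = 0.65335 / 0.36625 = 1.784.
η > 1 ⇒ luxury.

1.784 (luxury)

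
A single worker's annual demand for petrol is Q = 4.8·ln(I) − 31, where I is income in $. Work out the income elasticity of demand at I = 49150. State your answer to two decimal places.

0.23

At I = 49150: Q = 20.853.
dQ/dI = 4.8/I = 0.0000976602 at this income.
η = (dQ/dI)·(I/Q) = 0.0000976602 × (49150/20.853) = 0.23.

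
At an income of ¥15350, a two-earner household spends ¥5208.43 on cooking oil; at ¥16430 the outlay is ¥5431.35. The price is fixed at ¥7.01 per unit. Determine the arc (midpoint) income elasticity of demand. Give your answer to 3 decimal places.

With a constant price, Q₁ = 5208.43/7.01 = 743.000 and Q₂ = 5431.35/7.01 = 774.800 (equivalently, work directly with expenditure since P cancels).
Midpoint %ΔQ = (5431.35 − 5208.43)/5319.89 = 0.04190; midpoint %ΔI = (16430 − 15350)/15890 = 0.06797.
η = 0.04190 / 0.06797 = 0.617.

0.617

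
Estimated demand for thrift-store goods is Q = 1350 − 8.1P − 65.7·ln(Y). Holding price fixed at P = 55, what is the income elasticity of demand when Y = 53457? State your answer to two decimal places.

-0.35

At P = 55, Y = 53457: Q = 189.248.
Holding P constant, ∂Q/∂Y = -65.7/Y = -0.00122903.
η_Y = (∂Q/∂Y)·(Y/Q) = -0.00122903 × (53457/189.248) = -0.35.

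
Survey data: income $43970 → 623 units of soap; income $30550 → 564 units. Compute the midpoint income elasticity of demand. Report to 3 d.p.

ΔQ = 564 − 623 = -59; midpoint Q̄ = (623 + 564)/2 = 593.5.
ΔI = 30550 − 43970 = -13420; midpoint Ī = (43970 + 30550)/2 = 37260.
η = (ΔQ/Q̄) ÷ (ΔI/Ī) = (-59/593.5) ÷ (-13420/37260) = 0.276.

0.276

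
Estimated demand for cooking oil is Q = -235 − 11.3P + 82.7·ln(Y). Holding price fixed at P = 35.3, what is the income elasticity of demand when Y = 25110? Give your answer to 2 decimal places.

At P = 35.3, Y = 25110: Q = 203.945.
Holding P constant, ∂Q/∂Y = 82.7/Y = 0.00329351.
η_Y = (∂Q/∂Y)·(Y/Q) = 0.00329351 × (25110/203.945) = 0.41.

0.41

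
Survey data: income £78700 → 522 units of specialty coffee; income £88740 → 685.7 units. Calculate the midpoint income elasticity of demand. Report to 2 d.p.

2.26

ΔQ = 685.7 − 522 = 163.7; midpoint Q̄ = (522 + 685.7)/2 = 603.85.
ΔI = 88740 − 78700 = 10040; midpoint Ī = (78700 + 88740)/2 = 83720.
η = (ΔQ/Q̄) ÷ (ΔI/Ī) = (163.7/603.85) ÷ (10040/83720) = 2.26.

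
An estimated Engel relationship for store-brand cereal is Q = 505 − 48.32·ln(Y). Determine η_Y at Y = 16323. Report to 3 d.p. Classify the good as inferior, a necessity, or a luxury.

-1.332 (inferior good)

At Y = 16323: Q = 36.280.
dQ/dY = -48.32/Y = -0.00296024 at this income.
η = (dQ/dY)·(Y/Q) = -0.00296024 × (16323/36.280) = -1.332.
Since η < 0, the good is an inferior good.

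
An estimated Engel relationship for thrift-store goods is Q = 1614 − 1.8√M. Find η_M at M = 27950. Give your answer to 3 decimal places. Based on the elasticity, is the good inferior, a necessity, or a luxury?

At M = 27950: Q = 1313.071.
dQ/dM = -1.8/(2√M) = -0.00538334 at this income.
η = (dQ/dM)·(M/Q) = -0.00538334 × (27950/1313.071) = -0.115.
Since η < 0, the good is an inferior good.

-0.115 (inferior good)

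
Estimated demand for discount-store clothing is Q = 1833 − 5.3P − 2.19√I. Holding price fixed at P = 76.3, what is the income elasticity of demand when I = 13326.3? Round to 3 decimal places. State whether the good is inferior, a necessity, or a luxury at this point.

-0.108 (inferior good)

At P = 76.3, I = 13326.3: Q = 1175.797.
Holding P constant, ∂Q/∂I = -2.19/(2√I) = -0.00948548.
η_I = (∂Q/∂I)·(I/Q) = -0.00948548 × (13326.3/1175.797) = -0.108.
Since η < 0, this is an inferior good.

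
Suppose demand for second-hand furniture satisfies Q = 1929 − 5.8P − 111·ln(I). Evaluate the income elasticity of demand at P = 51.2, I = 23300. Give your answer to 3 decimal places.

At P = 51.2, I = 23300: Q = 515.801.
Holding P constant, ∂Q/∂I = -111/I = -0.00476395.
η_I = (∂Q/∂I)·(I/Q) = -0.00476395 × (23300/515.801) = -0.215.

-0.215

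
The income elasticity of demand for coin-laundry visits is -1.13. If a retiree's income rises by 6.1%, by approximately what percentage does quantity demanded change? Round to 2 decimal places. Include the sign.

-6.89%

%ΔQ ≈ η × %ΔI = -1.13 × 6.1% = -6.89%.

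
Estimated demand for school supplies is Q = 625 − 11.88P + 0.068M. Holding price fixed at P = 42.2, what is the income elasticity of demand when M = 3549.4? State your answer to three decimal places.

0.661

At P = 42.2, M = 3549.4: Q = 365.023.
Holding P constant, ∂Q/∂M = 0.068.
η_M = (∂Q/∂M)·(M/Q) = 0.068 × (3549.4/365.023) = 0.661.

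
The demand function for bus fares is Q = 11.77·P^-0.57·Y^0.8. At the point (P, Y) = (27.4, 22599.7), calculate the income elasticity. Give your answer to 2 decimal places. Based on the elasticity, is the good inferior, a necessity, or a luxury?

For a multiplicative demand Q = A·P^α·Y^β, the income elasticity is β everywhere.
Here β = 0.8, so η = 0.80.
Since 0 < η < 1, this is a necessity.

0.80 (necessity)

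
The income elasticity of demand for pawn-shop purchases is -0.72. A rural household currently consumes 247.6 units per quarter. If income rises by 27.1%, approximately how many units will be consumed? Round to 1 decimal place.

%ΔQ ≈ η × %ΔI = -0.72 × 27.1% = -19.512%.
New Q ≈ 247.6 × (1 − 0.19512) = 199.3.

199.3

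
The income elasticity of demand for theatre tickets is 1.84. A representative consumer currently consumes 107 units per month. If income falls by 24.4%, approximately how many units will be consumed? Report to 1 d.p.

%ΔQ ≈ η × %ΔI = 1.84 × (-24.4%) = -44.896%.
New Q ≈ 107 × (1 − 0.44896) = 59.0.

59.0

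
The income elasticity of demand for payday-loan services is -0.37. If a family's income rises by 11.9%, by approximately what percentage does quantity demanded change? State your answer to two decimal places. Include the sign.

-4.40%

%ΔQ ≈ η × %ΔI = -0.37 × 11.9% = -4.40%.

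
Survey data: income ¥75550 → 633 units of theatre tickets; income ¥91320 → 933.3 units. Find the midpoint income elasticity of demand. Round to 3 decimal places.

2.029

ΔQ = 933.3 − 633 = 300.3; midpoint Q̄ = (633 + 933.3)/2 = 783.15.
ΔI = 91320 − 75550 = 15770; midpoint Ī = (75550 + 91320)/2 = 83435.
η = (ΔQ/Q̄) ÷ (ΔI/Ī) = (300.3/783.15) ÷ (15770/83435) = 2.029.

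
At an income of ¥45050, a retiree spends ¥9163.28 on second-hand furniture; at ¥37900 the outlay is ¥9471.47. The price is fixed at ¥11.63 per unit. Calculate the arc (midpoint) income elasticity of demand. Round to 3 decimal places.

With a constant price, Q₁ = 9163.28/11.63 = 787.900 and Q₂ = 9471.47/11.63 = 814.400 (equivalently, work directly with expenditure since P cancels).
Midpoint %ΔQ = (9471.47 − 9163.28)/9317.38 = 0.03308; midpoint %ΔI = (37900 − 45050)/41475 = -0.17239.
η = 0.03308 / -0.17239 = -0.192.

-0.192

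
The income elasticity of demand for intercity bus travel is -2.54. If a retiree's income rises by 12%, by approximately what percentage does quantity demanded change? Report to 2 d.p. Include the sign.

-30.48%

%ΔQ ≈ η × %ΔI = -2.54 × 12% = -30.48%.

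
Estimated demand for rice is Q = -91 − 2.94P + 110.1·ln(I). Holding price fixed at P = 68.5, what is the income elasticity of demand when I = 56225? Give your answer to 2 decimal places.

0.12

At P = 68.5, I = 56225: Q = 911.787.
Holding P constant, ∂Q/∂I = 110.1/I = 0.0019582.
η_I = (∂Q/∂I)·(I/Q) = 0.0019582 × (56225/911.787) = 0.12.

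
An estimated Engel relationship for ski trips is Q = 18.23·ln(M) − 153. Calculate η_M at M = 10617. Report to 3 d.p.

At M = 10617: Q = 15.996.
dQ/dM = 18.23/M = 0.00171706 at this income.
η = (dQ/dM)·(M/Q) = 0.00171706 × (10617/15.996) = 1.140.

1.140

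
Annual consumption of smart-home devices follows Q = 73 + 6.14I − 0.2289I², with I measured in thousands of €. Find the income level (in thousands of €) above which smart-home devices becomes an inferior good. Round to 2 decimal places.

dQ/dI = 6.14 − 0.4578I.
The good is inferior where dQ/dI < 0. Setting dQ/dI = 0 gives I = 6.14 / 0.4578 = 13.41.

13.41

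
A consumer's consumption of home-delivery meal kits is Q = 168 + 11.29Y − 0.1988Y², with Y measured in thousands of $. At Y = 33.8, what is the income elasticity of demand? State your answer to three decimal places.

At Y = 33.8: Q = 322.4849.
dQ/dY = 11.29 − 0.3976Y = -2.14888.
η = (dQ/dY)·(Y/Q) = -2.14888 × (33.8/322.4849) = -0.225.

-0.225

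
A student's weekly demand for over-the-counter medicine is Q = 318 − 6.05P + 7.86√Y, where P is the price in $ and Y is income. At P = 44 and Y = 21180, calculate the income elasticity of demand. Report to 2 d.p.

0.48

At P = 44, Y = 21180: Q = 1195.693.
Holding P constant, ∂Q/∂Y = 7.86/(2√Y) = 0.0270041.
η_Y = (∂Q/∂Y)·(Y/Q) = 0.0270041 × (21180/1195.693) = 0.48.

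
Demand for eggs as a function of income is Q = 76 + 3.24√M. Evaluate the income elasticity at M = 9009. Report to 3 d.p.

At M = 9009: Q = 383.527.
dQ/dM = 3.24/(2√M) = 0.0170678 at this income.
η = (dQ/dM)·(M/Q) = 0.0170678 × (9009/383.527) = 0.401.

0.401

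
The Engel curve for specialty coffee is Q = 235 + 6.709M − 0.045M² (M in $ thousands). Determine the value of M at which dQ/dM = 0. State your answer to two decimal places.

dQ/dM = 6.709 − 0.09M.
The good is inferior where dQ/dM < 0. Setting dQ/dM = 0 gives M = 6.709 / 0.09 = 74.54.

74.54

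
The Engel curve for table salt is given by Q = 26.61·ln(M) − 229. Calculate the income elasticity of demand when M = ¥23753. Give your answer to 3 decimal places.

At M = 23753: Q = 39.108.
dQ/dM = 26.61/M = 0.00112028 at this income.
η = (dQ/dM)·(M/Q) = 0.00112028 × (23753/39.108) = 0.680.

0.680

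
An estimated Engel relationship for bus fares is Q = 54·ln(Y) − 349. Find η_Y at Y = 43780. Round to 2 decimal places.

0.24

At Y = 43780: Q = 228.094.
dQ/dY = 54/Y = 0.00123344 at this income.
η = (dQ/dY)·(Y/Q) = 0.00123344 × (43780/228.094) = 0.24.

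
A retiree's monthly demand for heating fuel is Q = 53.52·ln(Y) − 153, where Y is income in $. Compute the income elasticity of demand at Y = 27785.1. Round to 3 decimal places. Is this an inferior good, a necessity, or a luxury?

At Y = 27785.1: Q = 394.630.
dQ/dY = 53.52/Y = 0.00192621 at this income.
η = (dQ/dY)·(Y/Q) = 0.00192621 × (27785.1/394.630) = 0.136.
Since 0 < η < 1, the good is a necessity.

0.136 (necessity)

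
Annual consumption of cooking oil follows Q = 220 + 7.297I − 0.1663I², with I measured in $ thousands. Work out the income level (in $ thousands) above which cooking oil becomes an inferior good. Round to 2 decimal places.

dQ/dI = 7.297 − 0.3326I.
The good is inferior where dQ/dI < 0. Setting dQ/dI = 0 gives I = 7.297 / 0.3326 = 21.94.

21.94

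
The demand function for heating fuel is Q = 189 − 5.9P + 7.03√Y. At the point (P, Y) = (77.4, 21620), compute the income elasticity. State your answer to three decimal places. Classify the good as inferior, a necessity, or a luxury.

At P = 77.4, Y = 21620: Q = 766.013.
Holding P constant, ∂Q/∂Y = 7.03/(2√Y) = 0.0239055.
η_Y = (∂Q/∂Y)·(Y/Q) = 0.0239055 × (21620/766.013) = 0.675.
Since 0 < η < 1, this is a necessity.

0.675 (necessity)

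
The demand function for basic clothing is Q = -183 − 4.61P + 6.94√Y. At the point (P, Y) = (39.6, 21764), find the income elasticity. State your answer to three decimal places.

At P = 39.6, Y = 21764: Q = 658.276.
Holding P constant, ∂Q/∂Y = 6.94/(2√Y) = 0.0235212.
η_Y = (∂Q/∂Y)·(Y/Q) = 0.0235212 × (21764/658.276) = 0.778.

0.778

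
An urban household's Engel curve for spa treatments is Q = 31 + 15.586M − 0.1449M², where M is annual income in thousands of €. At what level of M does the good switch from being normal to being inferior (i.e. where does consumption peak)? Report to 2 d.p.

53.78

dQ/dM = 15.586 − 0.2898M.
The good is inferior where dQ/dM < 0. Setting dQ/dM = 0 gives M = 15.586 / 0.2898 = 53.78.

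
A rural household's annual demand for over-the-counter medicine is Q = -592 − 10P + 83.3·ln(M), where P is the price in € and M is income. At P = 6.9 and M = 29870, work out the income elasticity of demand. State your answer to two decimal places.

At P = 6.9, M = 29870: Q = 197.374.
Holding P constant, ∂Q/∂M = 83.3/M = 0.00278875.
η_M = (∂Q/∂M)·(M/Q) = 0.00278875 × (29870/197.374) = 0.42.

0.42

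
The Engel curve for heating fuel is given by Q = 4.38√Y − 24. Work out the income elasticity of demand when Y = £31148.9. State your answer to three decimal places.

At Y = 31148.9: Q = 749.028.
dQ/dY = 4.38/(2√Y) = 0.0124086 at this income.
η = (dQ/dY)·(Y/Q) = 0.0124086 × (31148.9/749.028) = 0.516.

0.516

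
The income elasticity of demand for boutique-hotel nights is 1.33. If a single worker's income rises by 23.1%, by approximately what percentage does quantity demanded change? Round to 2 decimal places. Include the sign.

%ΔQ ≈ η × %ΔI = 1.33 × 23.1% = 30.72%.

30.72%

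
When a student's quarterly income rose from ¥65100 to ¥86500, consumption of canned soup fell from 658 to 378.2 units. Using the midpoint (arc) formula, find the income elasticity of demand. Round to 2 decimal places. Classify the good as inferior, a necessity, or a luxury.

-1.91 (inferior good)

ΔQ = 378.2 − 658 = -279.8; midpoint Q̄ = (658 + 378.2)/2 = 518.1.
ΔI = 86500 − 65100 = 21400; midpoint Ī = (65100 + 86500)/2 = 75800.
η = (ΔQ/Q̄) ÷ (ΔI/Ī) = (-279.8/518.1) ÷ (21400/75800) = -1.91.
η < 0 ⇒ inferior good.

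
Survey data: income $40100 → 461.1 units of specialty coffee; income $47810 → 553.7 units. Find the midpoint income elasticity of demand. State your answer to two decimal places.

ΔQ = 553.7 − 461.1 = 92.6; midpoint Q̄ = (461.1 + 553.7)/2 = 507.4.
ΔI = 47810 − 40100 = 7710; midpoint Ī = (40100 + 47810)/2 = 43955.
η = (ΔQ/Q̄) ÷ (ΔI/Ī) = (92.6/507.4) ÷ (7710/43955) = 1.04.

1.04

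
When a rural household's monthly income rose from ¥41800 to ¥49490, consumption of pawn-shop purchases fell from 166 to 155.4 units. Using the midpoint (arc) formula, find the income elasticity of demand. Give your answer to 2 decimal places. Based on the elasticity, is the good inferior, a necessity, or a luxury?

ΔQ = 155.4 − 166 = -10.6; midpoint Q̄ = (166 + 155.4)/2 = 160.7.
ΔI = 49490 − 41800 = 7690; midpoint Ī = (41800 + 49490)/2 = 45645.
η = (ΔQ/Q̄) ÷ (ΔI/Ī) = (-10.6/160.7) ÷ (7690/45645) = -0.39.
η < 0 ⇒ inferior good.

-0.39 (inferior good)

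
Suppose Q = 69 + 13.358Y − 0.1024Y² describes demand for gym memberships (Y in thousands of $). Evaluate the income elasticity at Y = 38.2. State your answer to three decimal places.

At Y = 38.2: Q = 429.8494.
dQ/dY = 13.358 − 0.2048Y = 5.53464.
η = (dQ/dY)·(Y/Q) = 5.53464 × (38.2/429.8494) = 0.492.

0.492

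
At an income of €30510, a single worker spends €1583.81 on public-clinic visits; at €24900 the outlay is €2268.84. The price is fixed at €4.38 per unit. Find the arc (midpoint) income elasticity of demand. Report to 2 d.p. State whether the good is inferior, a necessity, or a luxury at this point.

With a constant price, Q₁ = 1583.81/4.38 = 361.600 and Q₂ = 2268.84/4.38 = 518.000 (equivalently, work directly with expenditure since P cancels).
Midpoint %ΔQ = (2268.84 − 1583.81)/1926.33 = 0.35561; midpoint %ΔI = (24900 − 30510)/27705 = -0.20249.
η = 0.35561 / -0.20249 = -1.76.
η < 0 ⇒ inferior good.

-1.76 (inferior good)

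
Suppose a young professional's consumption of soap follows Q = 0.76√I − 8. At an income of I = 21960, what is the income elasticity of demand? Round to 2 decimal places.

At I = 21960: Q = 104.624.
dQ/dI = 0.76/(2√I) = 0.00256429 at this income.
η = (dQ/dI)·(I/Q) = 0.00256429 × (21960/104.624) = 0.54.

0.54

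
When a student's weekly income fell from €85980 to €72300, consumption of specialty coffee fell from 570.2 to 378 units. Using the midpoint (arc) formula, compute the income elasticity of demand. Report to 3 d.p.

2.345

ΔQ = 378 − 570.2 = -192.2; midpoint Q̄ = (570.2 + 378)/2 = 474.1.
ΔI = 72300 − 85980 = -13680; midpoint Ī = (85980 + 72300)/2 = 79140.
η = (ΔQ/Q̄) ÷ (ΔI/Ī) = (-192.2/474.1) ÷ (-13680/79140) = 2.345.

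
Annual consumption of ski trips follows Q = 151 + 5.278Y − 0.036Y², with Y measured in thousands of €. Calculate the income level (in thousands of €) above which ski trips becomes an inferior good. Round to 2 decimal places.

dQ/dY = 5.278 − 0.072Y.
The good is inferior where dQ/dY < 0. Setting dQ/dY = 0 gives Y = 5.278 / 0.072 = 73.31.

73.31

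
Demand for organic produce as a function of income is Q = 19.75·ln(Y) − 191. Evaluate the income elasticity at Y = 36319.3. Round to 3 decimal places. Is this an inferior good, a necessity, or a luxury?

1.206 (luxury)

At Y = 36319.3: Q = 16.377.
dQ/dY = 19.75/Y = 0.000543788 at this income.
η = (dQ/dY)·(Y/Q) = 0.000543788 × (36319.3/16.377) = 1.206.
Since η > 1, the good is a luxury.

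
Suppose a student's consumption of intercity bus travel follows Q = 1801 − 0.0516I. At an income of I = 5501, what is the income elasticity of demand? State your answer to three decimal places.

At I = 5501: Q = 1517.148.
dQ/dI = −0.0516.
η = (dQ/dI)·(I/Q) = -0.0516 × (5501/1517.148) = -0.187.

-0.187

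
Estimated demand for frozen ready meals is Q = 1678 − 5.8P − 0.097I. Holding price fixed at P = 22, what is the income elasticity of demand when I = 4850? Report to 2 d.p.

-0.44

At P = 22, I = 4850: Q = 1079.950.
Holding P constant, ∂Q/∂I = −0.097.
η_I = (∂Q/∂I)·(I/Q) = -0.097 × (4850/1079.950) = -0.44.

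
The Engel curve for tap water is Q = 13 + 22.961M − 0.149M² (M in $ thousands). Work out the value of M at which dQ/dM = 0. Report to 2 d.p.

77.05

dQ/dM = 22.961 − 0.298M.
The good is inferior where dQ/dM < 0. Setting dQ/dM = 0 gives M = 22.961 / 0.298 = 77.05.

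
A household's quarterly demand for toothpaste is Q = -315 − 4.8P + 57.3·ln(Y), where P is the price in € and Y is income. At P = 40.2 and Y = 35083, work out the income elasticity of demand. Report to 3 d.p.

0.625

At P = 40.2, Y = 35083: Q = 91.712.
Holding P constant, ∂Q/∂Y = 57.3/Y = 0.00163327.
η_Y = (∂Q/∂Y)·(Y/Q) = 0.00163327 × (35083/91.712) = 0.625.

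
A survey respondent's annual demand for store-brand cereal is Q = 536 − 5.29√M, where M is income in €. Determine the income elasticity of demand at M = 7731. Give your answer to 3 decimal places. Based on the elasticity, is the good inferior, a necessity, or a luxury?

-3.282 (inferior good)

At M = 7731: Q = 70.871.
dQ/dM = -5.29/(2√M) = -0.0300821 at this income.
η = (dQ/dM)·(M/Q) = -0.0300821 × (7731/70.871) = -3.282.
Since η < 0, the good is an inferior good.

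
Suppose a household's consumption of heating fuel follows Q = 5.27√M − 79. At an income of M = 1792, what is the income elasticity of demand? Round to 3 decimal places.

0.774

At M = 1792: Q = 144.090.
dQ/dM = 5.27/(2√M) = 0.062246 at this income.
η = (dQ/dM)·(M/Q) = 0.062246 × (1792/144.090) = 0.774.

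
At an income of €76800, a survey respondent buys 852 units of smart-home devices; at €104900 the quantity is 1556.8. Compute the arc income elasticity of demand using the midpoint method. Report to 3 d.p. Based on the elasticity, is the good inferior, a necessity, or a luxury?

ΔQ = 1556.8 − 852 = 704.8; midpoint Q̄ = (852 + 1556.8)/2 = 1204.4.
ΔI = 104900 − 76800 = 28100; midpoint Ī = (76800 + 104900)/2 = 90850.
η = (ΔQ/Q̄) ÷ (ΔI/Ī) = (704.8/1204.4) ÷ (28100/90850) = 1.892.
η > 1 ⇒ luxury.

1.892 (luxury)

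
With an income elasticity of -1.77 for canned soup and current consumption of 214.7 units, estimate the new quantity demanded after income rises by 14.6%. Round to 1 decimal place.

%ΔQ ≈ η × %ΔI = -1.77 × 14.6% = -25.842%.
New Q ≈ 214.7 × (1 − 0.25842) = 159.2.

159.2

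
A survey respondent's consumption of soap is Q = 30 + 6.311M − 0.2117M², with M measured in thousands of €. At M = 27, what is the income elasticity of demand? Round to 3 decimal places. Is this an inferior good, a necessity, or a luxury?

-3.001 (inferior good)

At M = 27: Q = 46.0677.
dQ/dM = 6.311 − 0.4234M = -5.12080.
η = (dQ/dM)·(M/Q) = -5.12080 × (27/46.0677) = -3.001.
η < 0 ⇒ inferior good.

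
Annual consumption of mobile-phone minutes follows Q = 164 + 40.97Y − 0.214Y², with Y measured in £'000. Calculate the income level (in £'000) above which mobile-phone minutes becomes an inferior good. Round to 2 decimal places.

95.72

dQ/dY = 40.97 − 0.428Y.
The good is inferior where dQ/dY < 0. Setting dQ/dY = 0 gives Y = 40.97 / 0.428 = 95.72.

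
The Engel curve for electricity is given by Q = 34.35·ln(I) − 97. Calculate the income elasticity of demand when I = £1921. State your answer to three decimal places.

At I = 1921: Q = 162.707.
dQ/dI = 34.35/I = 0.0178813 at this income.
η = (dQ/dI)·(I/Q) = 0.0178813 × (1921/162.707) = 0.211.

0.211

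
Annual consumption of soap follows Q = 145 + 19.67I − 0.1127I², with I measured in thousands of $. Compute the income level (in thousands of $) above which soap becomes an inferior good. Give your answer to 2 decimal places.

dQ/dI = 19.67 − 0.2254I.
The good is inferior where dQ/dI < 0. Setting dQ/dI = 0 gives I = 19.67 / 0.2254 = 87.27.

87.27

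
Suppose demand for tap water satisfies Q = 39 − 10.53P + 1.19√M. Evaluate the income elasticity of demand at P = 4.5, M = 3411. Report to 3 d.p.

At P = 4.5, M = 3411: Q = 61.115.
Holding P constant, ∂Q/∂M = 1.19/(2√M) = 0.0101877.
η_M = (∂Q/∂M)·(M/Q) = 0.0101877 × (3411/61.115) = 0.569.

0.569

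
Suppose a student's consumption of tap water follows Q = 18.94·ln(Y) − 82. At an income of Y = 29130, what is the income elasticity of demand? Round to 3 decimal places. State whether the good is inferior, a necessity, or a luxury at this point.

0.168 (necessity)

At Y = 29130: Q = 112.694.
dQ/dY = 18.94/Y = 0.000650189 at this income.
η = (dQ/dY)·(Y/Q) = 0.000650189 × (29130/112.694) = 0.168.
Since 0 < η < 1, the good is a necessity.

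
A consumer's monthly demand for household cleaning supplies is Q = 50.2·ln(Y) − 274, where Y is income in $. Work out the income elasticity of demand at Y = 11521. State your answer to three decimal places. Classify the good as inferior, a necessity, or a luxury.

At Y = 11521: Q = 195.467.
dQ/dY = 50.2/Y = 0.00435726 at this income.
η = (dQ/dY)·(Y/Q) = 0.00435726 × (11521/195.467) = 0.257.
Since 0 < η < 1, the good is a necessity.

0.257 (necessity)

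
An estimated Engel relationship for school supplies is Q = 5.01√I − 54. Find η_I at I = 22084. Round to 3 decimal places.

0.539

At I = 22084: Q = 690.520.
dQ/dI = 5.01/(2√I) = 0.0168566 at this income.
η = (dQ/dI)·(I/Q) = 0.0168566 × (22084/690.520) = 0.539.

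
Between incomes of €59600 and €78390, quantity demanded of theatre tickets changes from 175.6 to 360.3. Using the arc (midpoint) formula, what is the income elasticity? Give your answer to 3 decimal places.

ΔQ = 360.3 − 175.6 = 184.7; midpoint Q̄ = (175.6 + 360.3)/2 = 267.95.
ΔI = 78390 − 59600 = 18790; midpoint Ī = (59600 + 78390)/2 = 68995.
η = (ΔQ/Q̄) ÷ (ΔI/Ī) = (184.7/267.95) ÷ (18790/68995) = 2.531.

2.531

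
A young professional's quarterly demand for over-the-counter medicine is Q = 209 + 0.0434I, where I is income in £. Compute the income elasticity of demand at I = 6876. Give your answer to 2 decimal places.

At I = 6876: Q = 507.418.
dQ/dI = 0.0434.
η = (dQ/dI)·(I/Q) = 0.0434 × (6876/507.418) = 0.59.

0.59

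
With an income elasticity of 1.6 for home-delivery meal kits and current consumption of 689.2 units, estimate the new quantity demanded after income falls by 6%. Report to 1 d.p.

%ΔQ ≈ η × %ΔI = 1.6 × (-6%) = -9.6%.
New Q ≈ 689.2 × (1 − 0.096) = 623.0.

623.0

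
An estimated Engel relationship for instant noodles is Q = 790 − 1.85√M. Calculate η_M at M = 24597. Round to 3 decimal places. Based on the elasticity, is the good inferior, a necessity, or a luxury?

At M = 24597: Q = 499.857.
dQ/dM = -1.85/(2√M) = -0.00589794 at this income.
η = (dQ/dM)·(M/Q) = -0.00589794 × (24597/499.857) = -0.290.
Since η < 0, the good is an inferior good.

-0.290 (inferior good)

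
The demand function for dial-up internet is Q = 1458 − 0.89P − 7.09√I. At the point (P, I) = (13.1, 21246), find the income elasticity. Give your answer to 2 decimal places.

-1.25

At P = 13.1, I = 21246: Q = 412.902.
Holding P constant, ∂Q/∂I = -7.09/(2√I) = -0.0243208.
η_I = (∂Q/∂I)·(I/Q) = -0.0243208 × (21246/412.902) = -1.25.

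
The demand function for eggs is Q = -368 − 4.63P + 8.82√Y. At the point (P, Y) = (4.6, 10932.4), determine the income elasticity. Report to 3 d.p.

0.865

At P = 4.6, Y = 10932.4: Q = 532.905.
Holding P constant, ∂Q/∂Y = 8.82/(2√Y) = 0.0421775.
η_Y = (∂Q/∂Y)·(Y/Q) = 0.0421775 × (10932.4/532.905) = 0.865.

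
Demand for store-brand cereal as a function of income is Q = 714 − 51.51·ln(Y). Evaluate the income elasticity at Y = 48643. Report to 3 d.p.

At Y = 48643: Q = 158.091.
dQ/dY = -51.51/Y = -0.00105894 at this income.
η = (dQ/dY)·(Y/Q) = -0.00105894 × (48643/158.091) = -0.326.

-0.326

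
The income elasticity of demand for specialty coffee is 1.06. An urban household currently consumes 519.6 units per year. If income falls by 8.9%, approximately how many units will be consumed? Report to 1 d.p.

470.6

%ΔQ ≈ η × %ΔI = 1.06 × (-8.9%) = -9.434%.
New Q ≈ 519.6 × (1 − 0.09434) = 470.6.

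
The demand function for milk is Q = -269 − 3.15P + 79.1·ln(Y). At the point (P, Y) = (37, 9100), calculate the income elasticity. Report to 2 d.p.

0.24

At P = 37, Y = 9100: Q = 335.528.
Holding P constant, ∂Q/∂Y = 79.1/Y = 0.00869231.
η_Y = (∂Q/∂Y)·(Y/Q) = 0.00869231 × (9100/335.528) = 0.24.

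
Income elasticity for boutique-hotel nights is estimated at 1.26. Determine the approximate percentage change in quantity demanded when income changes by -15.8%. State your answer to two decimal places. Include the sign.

-19.91%

%ΔQ ≈ η × %ΔI = 1.26 × (-15.8%) = -19.91%.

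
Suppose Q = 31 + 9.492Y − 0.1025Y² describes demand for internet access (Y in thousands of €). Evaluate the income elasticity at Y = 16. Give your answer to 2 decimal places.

0.63

At Y = 16: Q = 156.6320.
dQ/dY = 9.492 − 0.205Y = 6.21200.
η = (dQ/dY)·(Y/Q) = 6.21200 × (16/156.6320) = 0.63.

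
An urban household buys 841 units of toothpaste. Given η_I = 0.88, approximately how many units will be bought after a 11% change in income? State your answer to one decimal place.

%ΔQ ≈ η × %ΔI = 0.88 × 11% = 9.68%.
New Q ≈ 841 × (1 + 0.0968) = 922.4.

922.4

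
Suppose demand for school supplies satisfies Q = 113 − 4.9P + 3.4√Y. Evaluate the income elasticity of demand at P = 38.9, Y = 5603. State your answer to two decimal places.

0.72

At P = 38.9, Y = 5603: Q = 176.891.
Holding P constant, ∂Q/∂Y = 3.4/(2√Y) = 0.0227111.
η_Y = (∂Q/∂Y)·(Y/Q) = 0.0227111 × (5603/176.891) = 0.72.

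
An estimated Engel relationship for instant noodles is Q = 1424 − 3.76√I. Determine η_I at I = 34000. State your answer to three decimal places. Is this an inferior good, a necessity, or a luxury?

-0.474 (inferior good)

At I = 34000: Q = 730.690.
dQ/dI = -3.76/(2√I) = -0.0101957 at this income.
η = (dQ/dI)·(I/Q) = -0.0101957 × (34000/730.690) = -0.474.
Since η < 0, the good is an inferior good.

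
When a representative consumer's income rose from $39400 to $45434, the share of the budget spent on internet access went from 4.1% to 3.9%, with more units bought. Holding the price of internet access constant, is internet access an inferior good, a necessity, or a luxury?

Quantity rises but the budget share falls as income rises, so 0 < η < 1.

necessity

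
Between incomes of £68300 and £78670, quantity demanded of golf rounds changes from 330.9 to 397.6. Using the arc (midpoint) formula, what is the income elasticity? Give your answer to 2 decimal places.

ΔQ = 397.6 − 330.9 = 66.7; midpoint Q̄ = (330.9 + 397.6)/2 = 364.25.
ΔI = 78670 − 68300 = 10370; midpoint Ī = (68300 + 78670)/2 = 73485.
η = (ΔQ/Q̄) ÷ (ΔI/Ī) = (66.7/364.25) ÷ (10370/73485) = 1.30.

1.30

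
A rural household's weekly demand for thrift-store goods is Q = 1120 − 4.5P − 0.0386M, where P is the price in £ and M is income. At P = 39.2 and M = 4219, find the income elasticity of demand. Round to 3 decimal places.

At P = 39.2, M = 4219: Q = 780.747.
Holding P constant, ∂Q/∂M = −0.0386.
η_M = (∂Q/∂M)·(M/Q) = -0.0386 × (4219/780.747) = -0.209.

-0.209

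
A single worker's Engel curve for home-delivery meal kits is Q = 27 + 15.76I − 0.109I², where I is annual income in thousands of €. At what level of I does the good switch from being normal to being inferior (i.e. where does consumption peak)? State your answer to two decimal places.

dQ/dI = 15.76 − 0.218I.
The good is inferior where dQ/dI < 0. Setting dQ/dI = 0 gives I = 15.76 / 0.218 = 72.29.

72.29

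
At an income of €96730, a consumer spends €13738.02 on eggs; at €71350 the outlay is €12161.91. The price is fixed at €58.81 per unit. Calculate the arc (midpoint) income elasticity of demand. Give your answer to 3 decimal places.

With a constant price, Q₁ = 13738.02/58.81 = 233.600 and Q₂ = 12161.91/58.81 = 206.800 (equivalently, work directly with expenditure since P cancels).
Midpoint %ΔQ = (12161.91 − 13738.02)/12949.97 = -0.12171; midpoint %ΔI = (71350 − 96730)/84040 = -0.30200.
η = -0.12171 / -0.30200 = 0.403.

0.403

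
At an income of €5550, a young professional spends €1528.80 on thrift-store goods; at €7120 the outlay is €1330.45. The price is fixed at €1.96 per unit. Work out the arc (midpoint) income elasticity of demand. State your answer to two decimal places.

With a constant price, Q₁ = 1528.80/1.96 = 780.000 and Q₂ = 1330.45/1.96 = 678.801 (equivalently, work directly with expenditure since P cancels).
Midpoint %ΔQ = (1330.45 − 1528.80)/1429.63 = -0.13874; midpoint %ΔI = (7120 − 5550)/6335 = 0.24783.
η = -0.13874 / 0.24783 = -0.56.

-0.56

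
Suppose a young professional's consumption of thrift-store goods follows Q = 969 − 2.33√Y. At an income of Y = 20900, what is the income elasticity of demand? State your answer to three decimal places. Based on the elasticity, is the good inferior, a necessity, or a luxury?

-0.266 (inferior good)

At Y = 20900: Q = 632.156.
dQ/dY = -2.33/(2√Y) = -0.00805847 at this income.
η = (dQ/dY)·(Y/Q) = -0.00805847 × (20900/632.156) = -0.266.
Since η < 0, the good is an inferior good.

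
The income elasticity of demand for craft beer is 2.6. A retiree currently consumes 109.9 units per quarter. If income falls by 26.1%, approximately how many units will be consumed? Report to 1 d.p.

%ΔQ ≈ η × %ΔI = 2.6 × (-26.1%) = -67.86%.
New Q ≈ 109.9 × (1 − 0.6786) = 35.3.

35.3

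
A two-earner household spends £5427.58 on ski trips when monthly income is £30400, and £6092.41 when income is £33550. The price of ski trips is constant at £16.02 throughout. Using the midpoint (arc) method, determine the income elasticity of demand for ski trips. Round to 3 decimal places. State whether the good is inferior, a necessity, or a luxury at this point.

With a constant price, Q₁ = 5427.58/16.02 = 338.800 and Q₂ = 6092.41/16.02 = 380.300 (equivalently, work directly with expenditure since P cancels).
Midpoint %ΔQ = (6092.41 − 5427.58)/5760.00 = 0.11542; midpoint %ΔI = (33550 − 30400)/31975 = 0.09851.
η = 0.11542 / 0.09851 = 1.172.
η > 1 ⇒ luxury.

1.172 (luxury)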